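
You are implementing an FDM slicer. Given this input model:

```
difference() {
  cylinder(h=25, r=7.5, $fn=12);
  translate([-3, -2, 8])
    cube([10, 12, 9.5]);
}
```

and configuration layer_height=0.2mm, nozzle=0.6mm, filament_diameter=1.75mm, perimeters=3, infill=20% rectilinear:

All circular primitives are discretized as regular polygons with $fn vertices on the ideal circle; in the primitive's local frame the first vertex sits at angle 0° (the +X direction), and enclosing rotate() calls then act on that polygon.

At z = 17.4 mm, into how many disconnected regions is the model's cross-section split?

At z = 17.4 mm: the cylinder: section is a regular 12-gon, circumradius r=7.5; the 10×12 cube at (-3, -2) contributes its full rectangle; Taking the first minus the rest: starting from the r=7.5 cylinder, the 10×12 cube at (-3, -2) partially overlaps it — only the 83.01 mm² overlap (of its 120.00 mm²) is removed, clipping the outline — 2 connected regions. The result has 2 disconnected regions.

2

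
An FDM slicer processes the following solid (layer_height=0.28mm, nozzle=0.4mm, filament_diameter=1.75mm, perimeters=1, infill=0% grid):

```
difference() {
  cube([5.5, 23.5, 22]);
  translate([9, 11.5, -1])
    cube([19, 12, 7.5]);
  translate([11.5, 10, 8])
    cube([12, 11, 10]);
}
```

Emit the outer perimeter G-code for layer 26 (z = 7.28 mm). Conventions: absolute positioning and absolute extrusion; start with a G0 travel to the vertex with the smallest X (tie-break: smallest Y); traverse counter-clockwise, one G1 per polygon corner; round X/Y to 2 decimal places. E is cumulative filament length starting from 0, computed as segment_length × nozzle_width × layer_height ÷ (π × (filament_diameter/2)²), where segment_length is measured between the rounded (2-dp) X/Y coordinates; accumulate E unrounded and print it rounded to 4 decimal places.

G0 X0.00 Y0.00 Z7.28
G1 X5.50 Y0.00 E0.2561
G1 X5.50 Y23.50 E1.3504
G1 X0.00 Y23.50 E1.6065
G1 X0.00 Y0.00 E2.7007

At z = 7.28 mm: the cube (footprint 5.5×23.5) is included at this height; the cube at (9, 11.5) does not reach this height (z outside [-1, 6.5]); the cube at (11.5, 10) is not intersected at this z (z outside [8, 18]); Taking the first minus the rest: none of the subtracted shapes is present at this height, so the 5.5×23.5 cube is unchanged — 1 connected region. The outline is a single polygon with 4 vertices. Extrusion per mm of travel: 0.4 × 0.28 / (π × 0.875²) = 0.046564. Accumulating E over each segment gives final E = 2.7007.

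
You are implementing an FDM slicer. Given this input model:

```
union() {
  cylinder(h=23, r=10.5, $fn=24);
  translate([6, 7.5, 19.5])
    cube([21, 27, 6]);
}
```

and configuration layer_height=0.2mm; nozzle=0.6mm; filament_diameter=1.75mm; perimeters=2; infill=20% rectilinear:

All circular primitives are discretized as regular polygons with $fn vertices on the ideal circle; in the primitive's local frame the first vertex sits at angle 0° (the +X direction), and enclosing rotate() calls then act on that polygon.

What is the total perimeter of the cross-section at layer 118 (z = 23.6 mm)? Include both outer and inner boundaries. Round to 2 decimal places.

96.00 mm

At z = 23.6 mm: the cylinder does not reach this height (z outside [0, 23]); the cube at (6, 7.5) (footprint 21×27) is included at this height (perimeter 96.00 mm); Combining (union): only the 21×27 cube at (6, 7.5) is present, so the union is just that shape — boundary = 96.00 mm. Overall, the cross-section is a single solid region. Total boundary length (outer) = 96.00 mm.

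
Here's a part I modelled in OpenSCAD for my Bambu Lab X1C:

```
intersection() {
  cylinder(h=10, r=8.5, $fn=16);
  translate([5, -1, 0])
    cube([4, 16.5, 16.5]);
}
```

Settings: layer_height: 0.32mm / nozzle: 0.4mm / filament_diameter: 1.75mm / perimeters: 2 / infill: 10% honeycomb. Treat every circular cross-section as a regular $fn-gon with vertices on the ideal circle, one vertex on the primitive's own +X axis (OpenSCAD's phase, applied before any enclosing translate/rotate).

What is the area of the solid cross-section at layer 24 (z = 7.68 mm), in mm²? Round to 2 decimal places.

At z = 7.68 mm: the cylinder: section is a regular 16-gon, circumradius r=8.5 (area = (16/2)·8.500²·sin(360°/16) = 221.19 mm²); the 4×16.5 cube at (5, -1) contributes its full rectangle (area 66.00 mm²); Taking the intersection: the 4×16.5 cube at (5, -1) partially overlaps the r=8.5 cylinder; clipping to the common part keeps 19.40 mm² — area = 19.40 mm². Overall, the cross-section is a single solid region. Net area = 19.40 mm².

19.40 mm²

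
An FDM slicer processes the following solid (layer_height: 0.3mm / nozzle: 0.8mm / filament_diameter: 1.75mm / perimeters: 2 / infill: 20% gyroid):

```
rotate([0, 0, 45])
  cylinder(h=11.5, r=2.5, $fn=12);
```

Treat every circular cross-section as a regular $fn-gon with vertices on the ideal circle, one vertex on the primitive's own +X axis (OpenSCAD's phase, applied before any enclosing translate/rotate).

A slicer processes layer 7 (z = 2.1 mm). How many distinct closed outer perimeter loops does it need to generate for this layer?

1

At z = 2.1 mm: the r=2.5 cylinder gives a regular 12-gon of circumradius 2.5 (constant along its height); (rotated 45° about Z; rotation is an isometry so areas/perimeters/island counts are preserved). The result has 1 disconnected region.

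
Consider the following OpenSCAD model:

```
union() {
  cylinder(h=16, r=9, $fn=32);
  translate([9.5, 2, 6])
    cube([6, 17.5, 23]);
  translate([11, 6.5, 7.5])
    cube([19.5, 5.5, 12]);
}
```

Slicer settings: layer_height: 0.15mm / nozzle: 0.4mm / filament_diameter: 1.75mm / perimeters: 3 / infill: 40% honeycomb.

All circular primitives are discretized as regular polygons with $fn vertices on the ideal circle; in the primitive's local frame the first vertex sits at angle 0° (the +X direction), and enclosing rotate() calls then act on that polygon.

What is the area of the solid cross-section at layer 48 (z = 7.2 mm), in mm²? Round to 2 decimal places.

357.84 mm²

At z = 7.2 mm: the r=9 cylinder gives a regular 32-gon of circumradius 9 (constant along its height) (area = (32/2)·9.000²·sin(360°/32) = 252.84 mm²); the 6×17.5 cube at (9.5, 2) contributes its full rectangle (area 105.00 mm²); the cube at (11, 6.5) is absent (z outside [7.5, 19.5]); Merging all regions: the 2 present regions are separate (no shared area or edge), so areas and boundary lengths simply add and each stays a separate island — area = 357.84 mm². Overall, the cross-section has 2 separate islands. Net area = 357.84 mm².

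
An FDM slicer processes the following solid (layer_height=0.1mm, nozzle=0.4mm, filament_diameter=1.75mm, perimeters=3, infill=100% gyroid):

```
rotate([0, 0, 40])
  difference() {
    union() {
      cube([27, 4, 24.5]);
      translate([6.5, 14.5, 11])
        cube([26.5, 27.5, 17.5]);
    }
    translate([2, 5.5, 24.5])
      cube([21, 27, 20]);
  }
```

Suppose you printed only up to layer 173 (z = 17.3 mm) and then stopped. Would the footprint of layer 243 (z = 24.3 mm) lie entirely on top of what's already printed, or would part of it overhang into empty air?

entirely on top

Compare the two slices. At z = 17.3: the cube is present — its section is the full 27×4 rectangle (area 108.00 mm²); the cube at (6.5, 14.5) is present — its section is the full 26.5×27.5 rectangle (area 728.75 mm²); Merging all regions: the 2 present regions are separate (no shared area or edge), so areas and boundary lengths simply add and each stays a separate island — area = 836.75 mm²; the cube at (2, 5.5) does not reach this height (z outside [24.5, 44.5]); Subtracting the remaining from the first: none of the subtracted shapes is present at this height, so the result so far is unchanged — area = 836.75 mm²; (rotated 40° about Z; rotation is an isometry so areas/perimeters/island counts are preserved). At z = 24.3: the cube is present — its section is the full 27×4 rectangle (area 108.00 mm²); the cube at (6.5, 14.5) (footprint 26.5×27.5) is included at this height (area 728.75 mm²); Merging all regions: the 2 present regions are separate (no shared area or edge), so areas and boundary lengths simply add and each stays a separate island — area = 836.75 mm²; the cube at (2, 5.5) is absent (z outside [24.5, 44.5]); Subtracting the remaining from the first: none of the subtracted shapes is present at this height, so that combined region is unchanged — area = 836.75 mm²; (whole slice rotated 40° about Z — lengths, areas and connectivity unchanged). Checking containment: the cross-section at z = 24.3 is a subset of the cross-section at z = 17.3.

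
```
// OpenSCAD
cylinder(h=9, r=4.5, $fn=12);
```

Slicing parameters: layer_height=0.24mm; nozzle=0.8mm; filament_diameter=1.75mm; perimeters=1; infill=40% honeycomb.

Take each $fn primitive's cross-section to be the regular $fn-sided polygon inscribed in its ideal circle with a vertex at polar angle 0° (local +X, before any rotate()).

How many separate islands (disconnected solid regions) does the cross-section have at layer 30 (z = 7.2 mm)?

At z = 7.2 mm: the r=4.5 cylinder contributes a regular 12-gon of circumradius 4.5. Overall, the cross-section is a single solid region. Island count = 1.

1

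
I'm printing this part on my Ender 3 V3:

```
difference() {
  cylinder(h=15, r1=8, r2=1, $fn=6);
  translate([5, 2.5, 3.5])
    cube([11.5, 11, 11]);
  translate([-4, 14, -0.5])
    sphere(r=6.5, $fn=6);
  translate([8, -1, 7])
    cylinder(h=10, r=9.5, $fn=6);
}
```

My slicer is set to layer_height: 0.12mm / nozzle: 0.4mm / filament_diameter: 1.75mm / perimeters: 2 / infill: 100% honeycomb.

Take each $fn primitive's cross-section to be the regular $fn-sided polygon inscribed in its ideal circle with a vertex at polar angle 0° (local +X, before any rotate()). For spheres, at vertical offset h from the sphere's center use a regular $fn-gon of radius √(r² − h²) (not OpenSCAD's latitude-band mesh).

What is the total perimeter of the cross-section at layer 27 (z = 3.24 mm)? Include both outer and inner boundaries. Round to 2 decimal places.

38.93 mm

At z = 3.24 mm: the cone contributes a regular 6-gon of circumradius 6.488 (interpolated between r1=8 and r2=1 at t=0.216) (perimeter = 2·6·6.488·sin(180°/6) = 38.93 mm); the cube at (5, 2.5) is not intersected at this z (z outside [3.5, 14.5]); the sphere at (-4, 14): section is a regular 6-gon, circumradius = √(r²−h²) = √(6.5²−3.74²) = 5.316 (perimeter = 2·6·5.316·sin(180°/6) = 31.90 mm); the cylinder at (8, -1) is not intersected at this z (z outside [7, 17]); Taking the first minus the rest: starting from the cone, the r=6.5 sphere at (-4, 14) misses the remaining region (no effect) — boundary = 38.93 mm. Overall, the cross-section is a single solid region. Total boundary length (outer) = 38.93 mm.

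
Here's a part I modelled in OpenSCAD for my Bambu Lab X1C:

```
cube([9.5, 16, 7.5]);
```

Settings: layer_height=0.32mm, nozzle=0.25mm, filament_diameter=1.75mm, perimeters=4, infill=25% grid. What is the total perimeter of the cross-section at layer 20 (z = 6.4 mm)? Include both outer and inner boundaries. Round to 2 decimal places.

At z = 6.4 mm: the 9.5×16 cube contributes its full rectangle (perimeter 51.00 mm). Overall, the cross-section is a single solid region. Total boundary length (outer) = 51.00 mm.

51.00 mm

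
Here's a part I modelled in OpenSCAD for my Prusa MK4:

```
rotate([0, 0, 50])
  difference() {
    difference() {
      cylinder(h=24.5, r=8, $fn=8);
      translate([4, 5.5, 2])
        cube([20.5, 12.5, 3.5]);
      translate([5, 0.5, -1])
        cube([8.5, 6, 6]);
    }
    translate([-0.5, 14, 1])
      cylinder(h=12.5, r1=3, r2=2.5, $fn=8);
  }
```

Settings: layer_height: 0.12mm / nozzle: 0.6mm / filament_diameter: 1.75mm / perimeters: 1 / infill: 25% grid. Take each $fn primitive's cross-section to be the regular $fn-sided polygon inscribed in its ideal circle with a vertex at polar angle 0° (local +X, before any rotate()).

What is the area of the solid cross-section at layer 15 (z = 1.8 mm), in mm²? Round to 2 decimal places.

At z = 1.8 mm: the r=8 cylinder contributes a regular 8-gon of circumradius 8 (area = (8/2)·8.000²·sin(360°/8) = 181.02 mm²); the cube at (4, 5.5) does not reach this height (z outside [2, 5.5]); the 8.5×6 cube at (5, 0.5) contributes its full rectangle (area 51.00 mm²); Taking the first minus the rest: starting from the r=8 cylinder (181.02 mm²), the 8.5×6 cube at (5, 0.5) partially overlaps it — only the 8.98 mm² overlap (of its 51.00 mm²) is removed, clipping the outline — area = 172.04 mm²; the cone at (-0.5, 14) (r1=3→r2=2.5) has section circumradius 2.968 here — a regular 8-gon (area = (8/2)·2.968²·sin(360°/8) = 24.92 mm²); Taking the first minus the rest: starting from that combined region (172.04 mm²), the cone at (-0.5, 14) misses the remaining region (no effect) — area = 172.04 mm²; (rotated 50° about Z; rotation is an isometry so areas/perimeters/island counts are preserved). Overall, the cross-section is a single solid region. Net area = 172.04 mm².

172.04 mm²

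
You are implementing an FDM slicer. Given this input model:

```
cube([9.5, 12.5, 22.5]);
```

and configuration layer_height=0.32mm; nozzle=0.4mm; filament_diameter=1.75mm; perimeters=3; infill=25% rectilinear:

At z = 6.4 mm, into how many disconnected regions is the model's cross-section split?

At z = 6.4 mm: the 9.5×12.5 cube contributes its full rectangle. The result has 1 disconnected region.

1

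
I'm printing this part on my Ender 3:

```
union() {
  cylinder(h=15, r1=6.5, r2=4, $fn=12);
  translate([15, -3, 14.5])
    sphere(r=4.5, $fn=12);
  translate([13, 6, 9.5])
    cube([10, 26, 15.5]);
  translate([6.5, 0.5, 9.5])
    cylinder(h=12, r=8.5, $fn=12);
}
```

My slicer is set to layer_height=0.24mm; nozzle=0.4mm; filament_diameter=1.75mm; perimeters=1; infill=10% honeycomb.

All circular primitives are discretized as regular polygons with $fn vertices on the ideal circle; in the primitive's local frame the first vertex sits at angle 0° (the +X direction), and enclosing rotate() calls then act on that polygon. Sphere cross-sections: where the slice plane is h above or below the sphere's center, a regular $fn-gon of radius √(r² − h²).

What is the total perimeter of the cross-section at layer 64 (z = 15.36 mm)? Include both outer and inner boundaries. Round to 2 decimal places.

134.24 mm

At z = 15.36 mm: the cone does not reach this height (z outside [0, 15]); the r=4.5 sphere at (15, -3) contributes a regular 12-gon of circumradius √(4.5²−0.86²) = 4.417 (perimeter = 2·12·4.417·sin(180°/12) = 27.44 mm); the cube at (13, 6) (footprint 10×26) is included at this height (perimeter 72.00 mm); the r=8.5 cylinder at (6.5, 0.5) contributes a regular 12-gon of circumradius 8.5 (perimeter = 2·12·8.500·sin(180°/12) = 52.80 mm); Merging all regions: the regions partially overlap (shared area 18.86 mm²), so the edge portions inside another operand are dropped and the merged outline is re-measured after clipping — boundary = 134.24 mm. Overall, the cross-section has 2 separate islands. Total boundary length (outer) = 134.24 mm.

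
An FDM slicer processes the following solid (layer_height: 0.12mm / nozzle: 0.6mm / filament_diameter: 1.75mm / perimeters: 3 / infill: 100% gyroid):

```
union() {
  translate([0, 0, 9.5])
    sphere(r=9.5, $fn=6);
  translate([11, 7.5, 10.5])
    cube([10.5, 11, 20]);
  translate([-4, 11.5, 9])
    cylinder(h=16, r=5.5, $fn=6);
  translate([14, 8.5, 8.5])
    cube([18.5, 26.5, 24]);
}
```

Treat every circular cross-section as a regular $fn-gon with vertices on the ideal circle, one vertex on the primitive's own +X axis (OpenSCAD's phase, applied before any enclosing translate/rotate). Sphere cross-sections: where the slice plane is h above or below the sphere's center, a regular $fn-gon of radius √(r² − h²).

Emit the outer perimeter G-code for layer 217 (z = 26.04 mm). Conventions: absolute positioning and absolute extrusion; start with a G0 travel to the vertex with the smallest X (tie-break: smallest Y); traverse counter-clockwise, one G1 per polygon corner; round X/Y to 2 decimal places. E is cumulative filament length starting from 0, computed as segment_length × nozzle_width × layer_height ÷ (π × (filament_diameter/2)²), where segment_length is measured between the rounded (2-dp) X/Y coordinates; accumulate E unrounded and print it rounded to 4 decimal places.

G0 X11.00 Y7.50 Z26.04
G1 X21.50 Y7.50 E0.3143
G1 X21.50 Y8.50 E0.3442
G1 X32.50 Y8.50 E0.6735
G1 X32.50 Y35.00 E1.4668
G1 X14.00 Y35.00 E2.0206
G1 X14.00 Y18.50 E2.5145
G1 X11.00 Y18.50 E2.6043
G1 X11.00 Y7.50 E2.9335

At z = 26.04 mm: the sphere is not intersected at this z (|z−center|=16.540 > r=9.5); the cube at (11, 7.5) (footprint 10.5×11) is included at this height; the cylinder at (-4, 11.5) is absent (z outside [9, 25]); the cube at (14, 8.5) (footprint 18.5×26.5) is included at this height; Taking the union: the regions partially overlap (shared area 75.00 mm²), so overlapping operands fuse into one piece — 1 connected region. The outline is a single polygon with 8 vertices. Extrusion per mm of travel: 0.6 × 0.12 / (π × 0.875²) = 0.029934. Accumulating E over each segment gives final E = 2.9335.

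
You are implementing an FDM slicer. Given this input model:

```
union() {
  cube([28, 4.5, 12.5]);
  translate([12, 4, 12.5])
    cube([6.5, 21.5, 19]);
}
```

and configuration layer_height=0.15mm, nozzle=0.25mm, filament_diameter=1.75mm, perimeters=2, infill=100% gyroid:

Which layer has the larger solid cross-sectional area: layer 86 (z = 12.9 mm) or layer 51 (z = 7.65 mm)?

layer 86 (z = 12.9 mm)

Layer 86 (z = 12.9): the cube is not intersected at this z (z outside [0, 12.5]); the cube at (12, 4) is present — its section is the full 6.5×21.5 rectangle (area 139.75 mm²); Combining (union): only the 6.5×21.5 cube at (12, 4) is present, so the union is just that shape — area = 139.75 mm². So its area = 139.75 mm². Layer 51 (z = 7.65): the cube is present — its section is the full 28×4.5 rectangle (area 126.00 mm²); the cube at (12, 4) is absent (z outside [12.5, 31.5]); Merging all regions: only the 28×4.5 cube is present, so the union is just that shape — area = 126.00 mm². So its area = 126.00 mm². Layer 86 is larger (139.75 vs 126.00 mm²).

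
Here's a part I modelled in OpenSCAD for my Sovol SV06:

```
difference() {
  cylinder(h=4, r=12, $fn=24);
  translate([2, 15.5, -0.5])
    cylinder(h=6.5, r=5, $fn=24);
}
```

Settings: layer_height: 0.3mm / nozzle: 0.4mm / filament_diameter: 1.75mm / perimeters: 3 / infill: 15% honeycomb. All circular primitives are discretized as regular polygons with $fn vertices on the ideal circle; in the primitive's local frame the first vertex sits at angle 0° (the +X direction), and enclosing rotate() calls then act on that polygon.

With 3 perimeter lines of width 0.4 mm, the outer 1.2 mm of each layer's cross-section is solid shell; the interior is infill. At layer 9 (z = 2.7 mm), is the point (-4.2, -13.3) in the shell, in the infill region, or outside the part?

outside

At z = 2.7 mm: the cylinder: section is a regular 24-gon, circumradius r=12; the cylinder at (2, 15.5): section is a regular 24-gon, circumradius r=5; Subtracting the remaining from the first: starting from the r=12 cylinder, the r=5 cylinder at (2, 15.5) partially overlaps it — only the 4.98 mm² overlap (of its 77.65 mm²) is removed, clipping the outline — 1 connected region. Overall, the cross-section is a single solid region. The nearest boundary edge runs (-3.11, -11.59)→(-6.00, -10.39); distance from the point to it = 2.00 mm. The point is not inside any of the regions above, so it lies outside the cross-section (2.00 mm from the nearest boundary).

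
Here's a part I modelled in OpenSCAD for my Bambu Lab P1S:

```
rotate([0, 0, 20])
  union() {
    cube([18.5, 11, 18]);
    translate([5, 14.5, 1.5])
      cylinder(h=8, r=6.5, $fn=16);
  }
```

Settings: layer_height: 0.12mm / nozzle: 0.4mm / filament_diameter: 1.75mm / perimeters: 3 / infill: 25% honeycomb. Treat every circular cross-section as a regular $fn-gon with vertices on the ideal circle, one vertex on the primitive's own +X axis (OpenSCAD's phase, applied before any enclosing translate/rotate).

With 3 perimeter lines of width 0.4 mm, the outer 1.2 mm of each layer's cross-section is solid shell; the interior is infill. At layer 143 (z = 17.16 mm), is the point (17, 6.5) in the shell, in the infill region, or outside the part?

shell

At z = 17.16 mm: the 18.5×11 cube contributes its full rectangle; the cylinder at (5, 14.5) does not reach this height (z outside [1.5, 9.5]); Merging all regions: only the 18.5×11 cube is present, so the union is just that shape — 1 connected region; (whole slice rotated 20° about Z — lengths, areas and connectivity unchanged). Overall, the cross-section is a single solid region. Undo the 20° rotation: the query point maps to (18.198, 0.294) in the un-rotated model frame. The nearest boundary edge runs (0.00, 0.00)→(18.50, 0.00); distance from the point to it = 0.29 mm. The point is inside the cross-section, 0.29 mm from the nearest boundary — within the 1.2 mm shell band (3 × 0.4).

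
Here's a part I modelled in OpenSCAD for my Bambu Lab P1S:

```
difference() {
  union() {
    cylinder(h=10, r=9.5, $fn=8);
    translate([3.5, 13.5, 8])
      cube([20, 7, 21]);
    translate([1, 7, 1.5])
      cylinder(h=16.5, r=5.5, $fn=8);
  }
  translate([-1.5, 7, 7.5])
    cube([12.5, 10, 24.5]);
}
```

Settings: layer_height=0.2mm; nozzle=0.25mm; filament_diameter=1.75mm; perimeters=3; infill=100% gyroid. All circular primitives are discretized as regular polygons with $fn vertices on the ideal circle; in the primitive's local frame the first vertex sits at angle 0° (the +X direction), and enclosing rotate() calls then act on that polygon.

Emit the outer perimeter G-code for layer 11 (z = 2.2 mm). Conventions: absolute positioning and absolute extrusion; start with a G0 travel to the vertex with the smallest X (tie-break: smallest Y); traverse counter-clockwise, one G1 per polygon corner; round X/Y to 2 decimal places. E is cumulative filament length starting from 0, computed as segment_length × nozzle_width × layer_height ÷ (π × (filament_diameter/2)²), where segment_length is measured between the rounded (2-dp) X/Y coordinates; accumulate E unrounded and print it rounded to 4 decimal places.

G0 X-9.50 Y0.00 Z2.20
G1 X-6.72 Y-6.72 E0.1512
G1 X0.00 Y-9.50 E0.3023
G1 X6.72 Y-6.72 E0.4535
G1 X9.50 Y0.00 E0.6047
G1 X6.72 Y6.72 E0.7559
G1 X6.43 Y6.84 E0.7624
G1 X6.50 Y7.00 E0.7660
G1 X4.89 Y10.89 E0.8535
G1 X1.00 Y12.50 E0.9411
G1 X-2.89 Y10.89 E1.0286
G1 X-4.18 Y7.77 E1.0988
G1 X-6.72 Y6.72 E1.1559
G1 X-9.50 Y0.00 E1.3071

At z = 2.2 mm: the r=9.5 cylinder contributes a regular 8-gon of circumradius 9.5; the cube at (3.5, 13.5) does not reach this height (z outside [8, 29]); the r=5.5 cylinder at (1, 7) gives a regular 8-gon of circumradius 5.5 (constant along its height); Taking the union: the regions partially overlap (shared area 57.24 mm²), so overlapping operands fuse into one piece — 1 connected region; the cube at (-1.5, 7) is absent (z outside [7.5, 32]); Taking the first minus the rest: none of the subtracted shapes is present at this height, so that combined region is unchanged — 1 connected region. The outline is a single polygon with 13 vertices. Extrusion per mm of travel: 0.25 × 0.2 / (π × 0.875²) = 0.020788. Accumulating E over each segment gives final E = 1.3071.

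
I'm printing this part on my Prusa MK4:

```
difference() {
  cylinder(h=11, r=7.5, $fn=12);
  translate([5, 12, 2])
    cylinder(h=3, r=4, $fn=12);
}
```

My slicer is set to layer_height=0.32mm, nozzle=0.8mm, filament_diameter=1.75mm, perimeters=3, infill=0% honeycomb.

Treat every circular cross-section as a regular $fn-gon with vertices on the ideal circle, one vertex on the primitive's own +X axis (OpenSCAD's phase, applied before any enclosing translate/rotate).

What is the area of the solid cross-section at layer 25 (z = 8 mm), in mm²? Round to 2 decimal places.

168.75 mm²

At z = 8 mm: the r=7.5 cylinder gives a regular 12-gon of circumradius 7.5 (constant along its height) (area = (12/2)·7.500²·sin(360°/12) = 168.75 mm²); the cylinder at (5, 12) is absent (z outside [2, 5]); Taking the first minus the rest: none of the subtracted shapes is present at this height, so the r=7.5 cylinder is unchanged — area = 168.75 mm². Overall, the cross-section is a single solid region. Net area = 168.75 mm².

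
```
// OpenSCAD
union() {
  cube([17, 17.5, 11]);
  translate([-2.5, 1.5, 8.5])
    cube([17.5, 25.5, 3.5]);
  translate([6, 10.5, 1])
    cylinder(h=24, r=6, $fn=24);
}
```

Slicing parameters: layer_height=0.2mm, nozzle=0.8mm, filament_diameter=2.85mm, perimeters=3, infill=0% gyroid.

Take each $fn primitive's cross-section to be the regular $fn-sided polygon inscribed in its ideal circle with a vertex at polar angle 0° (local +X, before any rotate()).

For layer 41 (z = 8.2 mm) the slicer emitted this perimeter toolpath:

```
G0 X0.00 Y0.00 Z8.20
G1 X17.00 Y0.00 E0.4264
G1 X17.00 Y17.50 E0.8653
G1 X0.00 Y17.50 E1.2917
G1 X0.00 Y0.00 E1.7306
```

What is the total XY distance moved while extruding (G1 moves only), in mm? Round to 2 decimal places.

Sum the Euclidean lengths of each G1 segment: total = 69.00 mm.

69.00 mm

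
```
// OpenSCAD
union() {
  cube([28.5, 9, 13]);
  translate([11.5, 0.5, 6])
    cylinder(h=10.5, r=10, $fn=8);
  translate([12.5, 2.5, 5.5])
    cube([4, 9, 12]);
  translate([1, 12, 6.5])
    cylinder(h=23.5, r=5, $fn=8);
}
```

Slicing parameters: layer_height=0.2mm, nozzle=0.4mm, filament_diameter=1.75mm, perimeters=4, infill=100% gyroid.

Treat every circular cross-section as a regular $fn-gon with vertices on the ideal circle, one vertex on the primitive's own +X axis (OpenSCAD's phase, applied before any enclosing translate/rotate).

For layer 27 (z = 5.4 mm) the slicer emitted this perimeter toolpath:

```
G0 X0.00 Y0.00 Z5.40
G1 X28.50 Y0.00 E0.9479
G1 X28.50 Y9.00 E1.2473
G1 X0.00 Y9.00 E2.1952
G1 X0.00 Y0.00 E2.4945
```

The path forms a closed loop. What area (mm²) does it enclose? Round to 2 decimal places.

Apply the shoelace formula to the sequence of (X, Y) vertices; enclosed area = 256.50 mm².

256.50 mm²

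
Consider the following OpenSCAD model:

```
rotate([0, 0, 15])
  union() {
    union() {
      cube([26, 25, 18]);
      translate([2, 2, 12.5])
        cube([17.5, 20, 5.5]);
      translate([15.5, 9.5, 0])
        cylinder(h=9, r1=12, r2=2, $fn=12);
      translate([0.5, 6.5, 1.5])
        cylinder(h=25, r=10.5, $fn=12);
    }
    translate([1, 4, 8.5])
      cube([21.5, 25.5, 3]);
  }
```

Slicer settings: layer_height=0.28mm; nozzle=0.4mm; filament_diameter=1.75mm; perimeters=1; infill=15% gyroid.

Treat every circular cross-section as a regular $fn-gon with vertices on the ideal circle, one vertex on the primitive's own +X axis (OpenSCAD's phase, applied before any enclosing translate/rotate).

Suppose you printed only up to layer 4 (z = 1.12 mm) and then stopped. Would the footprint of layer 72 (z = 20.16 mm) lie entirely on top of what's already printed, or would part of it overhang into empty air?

part overhangs

Compare the two slices. At z = 1.12: the cube is present — its section is the full 26×25 rectangle (area 650.00 mm²); the cube at (2, 2) is absent (z outside [12.5, 18]); the cone at (15.5, 9.5): at t=0.124 of its height the radius interpolates to r₁+(r₂−r₁)t = 10.756, giving a regular 12-gon of that circumradius (area = (12/2)·10.756²·sin(360°/12) = 347.05 mm²); the cylinder at (0.5, 6.5) is absent (z outside [1.5, 26.5]); Taking the union: the regions partially overlap — summed areas 997.05 mm² minus the doubly-counted overlap 340.92 mm² gives 656.13 mm² — area = 656.13 mm²; the cube at (1, 4) is absent (z outside [8.5, 11.5]); Combining (union): only that combined region is present, so the union is just that shape — area = 656.13 mm²; (rotated 15° about Z; rotation is an isometry so areas/perimeters/island counts are preserved). At z = 20.16: the cube is not intersected at this z (z outside [0, 18]); the cube at (2, 2) does not reach this height (z outside [12.5, 18]); the cone at (15.5, 9.5) is not intersected at this z (z outside [0, 9]); the r=10.5 cylinder at (0.5, 6.5) gives a regular 12-gon of circumradius 10.5 (constant along its height) (area = (12/2)·10.500²·sin(360°/12) = 330.75 mm²); Taking the union: only the r=10.5 cylinder at (0.5, 6.5) is present, so the union is just that shape — area = 330.75 mm²; the cube at (1, 4) is not intersected at this z (z outside [8.5, 11.5]); Merging all regions: only that combined region is present, so the union is just that shape — area = 330.75 mm²; (rotated 15° about Z; rotation is an isometry so areas/perimeters/island counts are preserved). Checking containment: at z = 20.16 the cross-section extends beyond the z = 1.12 cross-section by about 177.58 mm².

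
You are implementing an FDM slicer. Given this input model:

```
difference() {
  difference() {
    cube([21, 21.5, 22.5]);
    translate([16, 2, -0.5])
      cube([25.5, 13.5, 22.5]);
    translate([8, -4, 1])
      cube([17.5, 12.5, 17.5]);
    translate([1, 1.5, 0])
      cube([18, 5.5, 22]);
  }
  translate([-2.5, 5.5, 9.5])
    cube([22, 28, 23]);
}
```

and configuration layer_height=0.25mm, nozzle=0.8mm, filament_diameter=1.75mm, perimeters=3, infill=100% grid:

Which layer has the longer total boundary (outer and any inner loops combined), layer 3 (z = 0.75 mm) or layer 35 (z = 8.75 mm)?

Layer 3 (z = 0.75): the 21×21.5 cube contributes its full rectangle (perimeter 85.00 mm); the cube at (16, 2) (footprint 25.5×13.5) is included at this height (perimeter 78.00 mm); the cube at (8, -4) is not intersected at this z (z outside [1, 18.5]); the cube at (1, 1.5) is present — its section is the full 18×5.5 rectangle (perimeter 47.00 mm); Subtracting the remaining from the first: starting from the 21×21.5 cube, the 25.5×13.5 cube at (16, 2) partially overlaps it — only the 67.50 mm² overlap (of its 344.25 mm²) is removed, clipping the outline; the 18×5.5 cube at (1, 1.5) partially overlaps it — only the 84.00 mm² overlap (of its 99.00 mm²) is removed, clipping the outline — boundary = 126.00 mm; the cube at (-2.5, 5.5) is not intersected at this z (z outside [9.5, 32.5]); After the difference (first − rest): none of the subtracted shapes is present at this height, so the result so far is unchanged — boundary = 126.00 mm. So its perimeter = 126.00 mm. Layer 35 (z = 8.75): the cube (footprint 21×21.5) is included at this height (perimeter 85.00 mm); the cube at (16, 2) is present — its section is the full 25.5×13.5 rectangle (perimeter 78.00 mm); the cube at (8, -4) (footprint 17.5×12.5) is included at this height (perimeter 60.00 mm); the 18×5.5 cube at (1, 1.5) contributes its full rectangle (perimeter 47.00 mm); Taking the first minus the rest: starting from the 21×21.5 cube, the 25.5×13.5 cube at (16, 2) partially overlaps it — only the 67.50 mm² overlap (of its 344.25 mm²) is removed, clipping the outline; the 17.5×12.5 cube at (8, -4) partially overlaps it — only the 78.00 mm² overlap (of its 218.75 mm²) is removed, clipping the outline; the 18×5.5 cube at (1, 1.5) partially overlaps it — only the 38.50 mm² overlap (of its 99.00 mm²) is removed, clipping the outline — boundary = 99.00 mm; the cube at (-2.5, 5.5) is not intersected at this z (z outside [9.5, 32.5]); Subtracting the remaining from the first: none of the subtracted shapes is present at this height, so that combined region is unchanged — boundary = 99.00 mm. So its perimeter = 99.00 mm. Layer 3 is larger (126.00 vs 99.00 mm).

layer 3 (z = 0.75 mm)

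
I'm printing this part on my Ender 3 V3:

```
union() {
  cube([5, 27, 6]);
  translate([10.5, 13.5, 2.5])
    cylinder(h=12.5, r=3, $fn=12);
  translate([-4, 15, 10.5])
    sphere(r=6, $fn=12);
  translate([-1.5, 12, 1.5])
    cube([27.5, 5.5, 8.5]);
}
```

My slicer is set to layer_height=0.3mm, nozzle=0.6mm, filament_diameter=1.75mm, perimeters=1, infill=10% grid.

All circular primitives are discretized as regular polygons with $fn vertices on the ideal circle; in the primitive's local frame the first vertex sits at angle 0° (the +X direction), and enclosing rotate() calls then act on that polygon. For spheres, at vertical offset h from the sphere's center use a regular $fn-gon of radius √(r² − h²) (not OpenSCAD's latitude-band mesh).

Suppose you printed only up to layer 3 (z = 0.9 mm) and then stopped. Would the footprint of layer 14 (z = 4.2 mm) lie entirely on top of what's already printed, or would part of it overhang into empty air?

Compare the two slices. At z = 0.9: the cube (footprint 5×27) is included at this height (area 135.00 mm²); the cylinder at (10.5, 13.5) does not reach this height (z outside [2.5, 15]); the sphere at (-4, 15) is absent (|z−center|=9.600 > r=6); the cube at (-1.5, 12) does not reach this height (z outside [1.5, 10]); Taking the union: only the 5×27 cube is present, so the union is just that shape — area = 135.00 mm². At z = 4.2: the 5×27 cube contributes its full rectangle (area 135.00 mm²); the r=3 cylinder at (10.5, 13.5) gives a regular 12-gon of circumradius 3 (constant along its height) (area = (12/2)·3.000²·sin(360°/12) = 27.00 mm²); the sphere at (-4, 15) is not intersected at this z (|z−center|=6.300 > r=6); the cube at (-1.5, 12) (footprint 27.5×5.5) is included at this height (area 151.25 mm²); Merging all regions: the regions partially overlap — summed areas 313.25 mm² minus the doubly-counted overlap 49.40 mm² gives 263.85 mm² — area = 263.85 mm². Checking containment: at z = 4.2 the cross-section extends beyond the z = 0.9 cross-section by about 128.85 mm².

part overhangs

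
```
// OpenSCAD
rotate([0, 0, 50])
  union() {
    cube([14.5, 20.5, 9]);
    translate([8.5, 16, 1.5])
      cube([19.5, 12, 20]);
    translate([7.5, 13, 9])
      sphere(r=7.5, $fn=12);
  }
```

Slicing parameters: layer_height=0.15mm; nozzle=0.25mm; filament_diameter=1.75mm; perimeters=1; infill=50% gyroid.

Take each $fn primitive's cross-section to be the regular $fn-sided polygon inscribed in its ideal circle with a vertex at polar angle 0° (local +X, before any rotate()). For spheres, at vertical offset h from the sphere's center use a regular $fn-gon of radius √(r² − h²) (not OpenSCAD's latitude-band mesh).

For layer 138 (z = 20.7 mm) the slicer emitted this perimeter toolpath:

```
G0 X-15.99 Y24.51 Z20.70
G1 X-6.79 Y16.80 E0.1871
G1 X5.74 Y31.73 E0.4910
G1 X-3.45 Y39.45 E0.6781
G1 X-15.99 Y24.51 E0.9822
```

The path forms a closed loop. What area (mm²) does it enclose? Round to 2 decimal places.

Apply the shoelace formula to the sequence of (X, Y) vertices; enclosed area = 234.03 mm².

234.03 mm²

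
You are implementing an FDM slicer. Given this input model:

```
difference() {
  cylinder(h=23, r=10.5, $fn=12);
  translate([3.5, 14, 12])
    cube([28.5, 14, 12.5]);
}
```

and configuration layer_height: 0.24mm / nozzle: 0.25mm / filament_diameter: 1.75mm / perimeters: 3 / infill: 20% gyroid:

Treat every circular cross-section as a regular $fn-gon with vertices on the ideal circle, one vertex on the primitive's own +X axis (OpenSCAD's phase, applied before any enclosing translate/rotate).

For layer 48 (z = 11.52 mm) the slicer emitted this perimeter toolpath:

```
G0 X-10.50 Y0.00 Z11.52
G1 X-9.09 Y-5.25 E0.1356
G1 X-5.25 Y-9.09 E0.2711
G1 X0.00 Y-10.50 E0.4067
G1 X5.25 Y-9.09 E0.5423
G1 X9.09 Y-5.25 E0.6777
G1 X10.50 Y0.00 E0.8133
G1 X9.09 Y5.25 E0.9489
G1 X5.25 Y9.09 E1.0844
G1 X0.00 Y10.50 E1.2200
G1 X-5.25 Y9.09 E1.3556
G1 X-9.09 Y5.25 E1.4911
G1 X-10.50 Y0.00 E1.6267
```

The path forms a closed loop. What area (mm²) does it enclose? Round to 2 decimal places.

Apply the shoelace formula to the sequence of (X, Y) vertices; enclosed area = 330.63 mm².

330.63 mm²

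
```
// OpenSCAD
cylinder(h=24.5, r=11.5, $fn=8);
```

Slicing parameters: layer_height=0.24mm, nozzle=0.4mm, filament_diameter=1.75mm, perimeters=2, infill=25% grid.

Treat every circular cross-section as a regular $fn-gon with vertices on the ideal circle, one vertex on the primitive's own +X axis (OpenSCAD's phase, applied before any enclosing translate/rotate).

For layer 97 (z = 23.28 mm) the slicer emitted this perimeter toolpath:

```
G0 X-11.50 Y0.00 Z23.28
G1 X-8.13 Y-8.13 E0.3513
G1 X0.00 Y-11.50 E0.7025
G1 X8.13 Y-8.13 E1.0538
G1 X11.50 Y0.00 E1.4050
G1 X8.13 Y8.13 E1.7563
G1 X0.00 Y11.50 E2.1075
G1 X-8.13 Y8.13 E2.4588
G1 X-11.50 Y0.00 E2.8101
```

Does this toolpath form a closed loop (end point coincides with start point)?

Start point (G0): (-11.50, 0.00). End point (last G1): the path returns to the start — closed.

yes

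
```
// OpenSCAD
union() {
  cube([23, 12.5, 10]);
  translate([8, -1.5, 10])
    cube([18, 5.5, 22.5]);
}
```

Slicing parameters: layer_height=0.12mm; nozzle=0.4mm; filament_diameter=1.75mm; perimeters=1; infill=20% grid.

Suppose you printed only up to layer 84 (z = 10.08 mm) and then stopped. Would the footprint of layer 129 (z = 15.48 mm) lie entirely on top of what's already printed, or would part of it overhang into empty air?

entirely on top

Compare the two slices. At z = 10.08: the cube does not reach this height (z outside [0, 10]); the cube at (8, -1.5) is present — its section is the full 18×5.5 rectangle (area 99.00 mm²); Combining (union): only the 18×5.5 cube at (8, -1.5) is present, so the union is just that shape — area = 99.00 mm². At z = 15.48: the cube is absent (z outside [0, 10]); the cube at (8, -1.5) (footprint 18×5.5) is included at this height (area 99.00 mm²); Merging all regions: only the 18×5.5 cube at (8, -1.5) is present, so the union is just that shape — area = 99.00 mm². Checking containment: the cross-section at z = 15.48 is a subset of the cross-section at z = 10.08.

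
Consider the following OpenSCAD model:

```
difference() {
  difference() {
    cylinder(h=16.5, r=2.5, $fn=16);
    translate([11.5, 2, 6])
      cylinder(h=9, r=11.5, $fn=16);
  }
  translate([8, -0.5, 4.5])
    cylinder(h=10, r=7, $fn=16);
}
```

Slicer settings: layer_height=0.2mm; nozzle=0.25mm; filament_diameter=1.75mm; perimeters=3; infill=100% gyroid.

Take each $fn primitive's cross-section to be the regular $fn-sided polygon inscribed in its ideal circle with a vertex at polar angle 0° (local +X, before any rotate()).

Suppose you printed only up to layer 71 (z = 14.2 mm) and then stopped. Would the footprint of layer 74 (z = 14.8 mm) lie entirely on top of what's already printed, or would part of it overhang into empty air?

Compare the two slices. At z = 14.2: the r=2.5 cylinder gives a regular 16-gon of circumradius 2.5 (constant along its height) (area = (16/2)·2.500²·sin(360°/16) = 19.13 mm²); the r=11.5 cylinder at (11.5, 2) gives a regular 16-gon of circumradius 11.5 (constant along its height) (area = (16/2)·11.500²·sin(360°/16) = 404.88 mm²); Subtracting the remaining from the first: starting from the r=2.5 cylinder (19.13 mm²), the r=11.5 cylinder at (11.5, 2) partially overlaps it — only the 7.61 mm² overlap (of its 404.88 mm²) is removed, clipping the outline — area = 11.53 mm²; the cylinder at (8, -0.5): section is a regular 16-gon, circumradius r=7 (area = (16/2)·7.000²·sin(360°/16) = 150.01 mm²); Subtracting the remaining from the first: starting from the result so far (11.53 mm²), the r=7 cylinder at (8, -0.5) misses the remaining region (no effect) — area = 11.53 mm². At z = 14.8: the cylinder: section is a regular 16-gon, circumradius r=2.5 (area = (16/2)·2.500²·sin(360°/16) = 19.13 mm²); the r=11.5 cylinder at (11.5, 2) gives a regular 16-gon of circumradius 11.5 (constant along its height) (area = (16/2)·11.500²·sin(360°/16) = 404.88 mm²); Taking the first minus the rest: starting from the r=2.5 cylinder (19.13 mm²), the r=11.5 cylinder at (11.5, 2) partially overlaps it — only the 7.61 mm² overlap (of its 404.88 mm²) is removed, clipping the outline — area = 11.53 mm²; the cylinder at (8, -0.5) is absent (z outside [4.5, 14.5]); Taking the first minus the rest: none of the subtracted shapes is present at this height, so the result so far is unchanged — area = 11.53 mm². Checking containment: the cross-section at z = 14.8 is a subset of the cross-section at z = 14.2.

entirely on top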